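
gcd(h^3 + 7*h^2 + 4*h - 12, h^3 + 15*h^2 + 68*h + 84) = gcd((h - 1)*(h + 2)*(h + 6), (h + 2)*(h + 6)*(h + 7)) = h^2 + 8*h + 12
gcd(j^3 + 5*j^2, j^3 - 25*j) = j^2 + 5*j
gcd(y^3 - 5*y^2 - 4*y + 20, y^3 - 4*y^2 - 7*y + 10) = y^2 - 3*y - 10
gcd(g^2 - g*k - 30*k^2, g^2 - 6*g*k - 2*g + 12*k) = g - 6*k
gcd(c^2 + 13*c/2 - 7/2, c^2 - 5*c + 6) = 1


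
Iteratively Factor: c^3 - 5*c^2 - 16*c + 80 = (c - 4)*(c^2 - c - 20) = (c - 4)*(c + 4)*(c - 5)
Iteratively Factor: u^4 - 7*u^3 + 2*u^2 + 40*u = (u)*(u^3 - 7*u^2 + 2*u + 40) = u*(u + 2)*(u^2 - 9*u + 20) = u*(u - 5)*(u + 2)*(u - 4)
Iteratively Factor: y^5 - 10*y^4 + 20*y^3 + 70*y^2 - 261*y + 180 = (y - 3)*(y^4 - 7*y^3 - y^2 + 67*y - 60) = (y - 3)*(y - 1)*(y^3 - 6*y^2 - 7*y + 60) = (y - 5)*(y - 3)*(y - 1)*(y^2 - y - 12) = (y - 5)*(y - 4)*(y - 3)*(y - 1)*(y + 3)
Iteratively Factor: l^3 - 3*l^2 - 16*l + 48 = (l + 4)*(l^2 - 7*l + 12) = (l - 4)*(l + 4)*(l - 3)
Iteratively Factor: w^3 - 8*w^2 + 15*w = (w - 3)*(w^2 - 5*w) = w*(w - 3)*(w - 5)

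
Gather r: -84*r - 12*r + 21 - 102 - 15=-96*r - 96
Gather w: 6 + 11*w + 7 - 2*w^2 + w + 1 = -2*w^2 + 12*w + 14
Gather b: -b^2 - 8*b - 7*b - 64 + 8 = -b^2 - 15*b - 56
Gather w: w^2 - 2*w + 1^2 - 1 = w^2 - 2*w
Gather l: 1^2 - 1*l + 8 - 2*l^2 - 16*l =-2*l^2 - 17*l + 9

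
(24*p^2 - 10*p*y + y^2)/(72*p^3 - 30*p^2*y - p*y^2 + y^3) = (-6*p + y)/(-18*p^2 + 3*p*y + y^2)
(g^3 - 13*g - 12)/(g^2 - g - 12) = g + 1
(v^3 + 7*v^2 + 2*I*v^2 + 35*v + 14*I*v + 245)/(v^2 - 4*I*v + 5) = (v^2 + 7*v*(1 + I) + 49*I)/(v + I)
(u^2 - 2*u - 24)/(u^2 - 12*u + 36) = (u + 4)/(u - 6)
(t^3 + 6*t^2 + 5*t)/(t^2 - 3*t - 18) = t*(t^2 + 6*t + 5)/(t^2 - 3*t - 18)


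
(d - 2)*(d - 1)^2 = d^3 - 4*d^2 + 5*d - 2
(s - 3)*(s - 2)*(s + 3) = s^3 - 2*s^2 - 9*s + 18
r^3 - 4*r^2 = r^2*(r - 4)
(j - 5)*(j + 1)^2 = j^3 - 3*j^2 - 9*j - 5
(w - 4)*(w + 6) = w^2 + 2*w - 24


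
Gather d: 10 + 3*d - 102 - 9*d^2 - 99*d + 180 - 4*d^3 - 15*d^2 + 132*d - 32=-4*d^3 - 24*d^2 + 36*d + 56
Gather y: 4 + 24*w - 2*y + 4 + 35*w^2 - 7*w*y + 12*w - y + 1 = 35*w^2 + 36*w + y*(-7*w - 3) + 9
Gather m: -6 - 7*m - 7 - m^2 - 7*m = -m^2 - 14*m - 13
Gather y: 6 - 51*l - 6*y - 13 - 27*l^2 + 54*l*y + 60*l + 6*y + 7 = -27*l^2 + 54*l*y + 9*l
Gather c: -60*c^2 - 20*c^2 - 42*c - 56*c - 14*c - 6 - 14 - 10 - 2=-80*c^2 - 112*c - 32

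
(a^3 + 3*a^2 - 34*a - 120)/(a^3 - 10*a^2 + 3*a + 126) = (a^2 + 9*a + 20)/(a^2 - 4*a - 21)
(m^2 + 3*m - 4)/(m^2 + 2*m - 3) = (m + 4)/(m + 3)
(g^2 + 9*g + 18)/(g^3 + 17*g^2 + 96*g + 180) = (g + 3)/(g^2 + 11*g + 30)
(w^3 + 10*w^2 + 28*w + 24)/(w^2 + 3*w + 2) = (w^2 + 8*w + 12)/(w + 1)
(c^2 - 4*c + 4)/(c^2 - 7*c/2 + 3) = 2*(c - 2)/(2*c - 3)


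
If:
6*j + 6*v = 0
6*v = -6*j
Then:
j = -v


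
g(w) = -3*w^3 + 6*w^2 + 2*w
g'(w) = -9*w^2 + 12*w + 2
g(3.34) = -38.17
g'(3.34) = -58.32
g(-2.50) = 79.38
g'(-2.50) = -84.25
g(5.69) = -347.02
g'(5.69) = -221.10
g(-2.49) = 78.54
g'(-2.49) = -83.68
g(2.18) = 1.79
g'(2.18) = -14.61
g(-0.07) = -0.11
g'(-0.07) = 1.12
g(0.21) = 0.66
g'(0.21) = 4.12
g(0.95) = 4.74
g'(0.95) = 5.28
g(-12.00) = 6024.00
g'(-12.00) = -1438.00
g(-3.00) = 129.00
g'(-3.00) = -115.00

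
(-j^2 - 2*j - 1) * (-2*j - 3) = 2*j^3 + 7*j^2 + 8*j + 3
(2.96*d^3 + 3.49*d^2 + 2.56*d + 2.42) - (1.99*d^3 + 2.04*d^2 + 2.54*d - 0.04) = 0.97*d^3 + 1.45*d^2 + 0.02*d + 2.46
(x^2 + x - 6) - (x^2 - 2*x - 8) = 3*x + 2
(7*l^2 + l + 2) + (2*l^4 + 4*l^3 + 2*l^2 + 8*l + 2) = 2*l^4 + 4*l^3 + 9*l^2 + 9*l + 4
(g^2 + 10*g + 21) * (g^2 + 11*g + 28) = g^4 + 21*g^3 + 159*g^2 + 511*g + 588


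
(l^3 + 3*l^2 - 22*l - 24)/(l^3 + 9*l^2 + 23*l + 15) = (l^2 + 2*l - 24)/(l^2 + 8*l + 15)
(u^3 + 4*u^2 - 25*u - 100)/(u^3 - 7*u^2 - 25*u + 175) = (u + 4)/(u - 7)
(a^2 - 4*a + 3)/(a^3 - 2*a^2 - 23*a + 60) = (a - 1)/(a^2 + a - 20)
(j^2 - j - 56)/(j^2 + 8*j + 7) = (j - 8)/(j + 1)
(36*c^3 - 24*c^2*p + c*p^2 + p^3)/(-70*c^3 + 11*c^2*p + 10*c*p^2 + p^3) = (-18*c^2 + 3*c*p + p^2)/(35*c^2 + 12*c*p + p^2)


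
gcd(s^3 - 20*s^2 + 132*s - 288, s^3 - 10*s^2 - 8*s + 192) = s^2 - 14*s + 48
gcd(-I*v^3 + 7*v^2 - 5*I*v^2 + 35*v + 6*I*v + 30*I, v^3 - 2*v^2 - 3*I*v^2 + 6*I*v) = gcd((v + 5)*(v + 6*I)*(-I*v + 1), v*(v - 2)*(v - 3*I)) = 1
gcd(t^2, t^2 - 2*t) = t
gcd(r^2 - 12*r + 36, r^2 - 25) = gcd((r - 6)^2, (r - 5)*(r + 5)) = 1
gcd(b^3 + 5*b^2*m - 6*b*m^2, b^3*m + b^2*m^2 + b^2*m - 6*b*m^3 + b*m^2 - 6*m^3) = 1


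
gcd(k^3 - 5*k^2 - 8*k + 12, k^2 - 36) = k - 6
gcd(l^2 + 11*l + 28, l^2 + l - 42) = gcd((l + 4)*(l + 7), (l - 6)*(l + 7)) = l + 7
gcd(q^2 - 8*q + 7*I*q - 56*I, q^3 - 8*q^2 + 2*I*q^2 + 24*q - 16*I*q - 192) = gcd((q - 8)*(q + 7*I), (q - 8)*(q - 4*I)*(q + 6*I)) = q - 8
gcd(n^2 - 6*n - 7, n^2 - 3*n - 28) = n - 7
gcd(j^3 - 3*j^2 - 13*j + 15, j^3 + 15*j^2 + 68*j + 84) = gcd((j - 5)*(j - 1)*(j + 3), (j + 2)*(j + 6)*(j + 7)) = 1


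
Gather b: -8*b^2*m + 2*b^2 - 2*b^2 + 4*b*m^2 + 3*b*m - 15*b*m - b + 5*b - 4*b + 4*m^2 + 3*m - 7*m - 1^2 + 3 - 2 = -8*b^2*m + b*(4*m^2 - 12*m) + 4*m^2 - 4*m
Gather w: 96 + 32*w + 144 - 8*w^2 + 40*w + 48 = -8*w^2 + 72*w + 288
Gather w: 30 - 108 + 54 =-24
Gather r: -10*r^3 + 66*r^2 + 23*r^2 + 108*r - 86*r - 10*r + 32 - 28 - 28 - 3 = -10*r^3 + 89*r^2 + 12*r - 27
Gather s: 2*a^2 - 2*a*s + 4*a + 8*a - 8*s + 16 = 2*a^2 + 12*a + s*(-2*a - 8) + 16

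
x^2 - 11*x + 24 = (x - 8)*(x - 3)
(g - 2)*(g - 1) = g^2 - 3*g + 2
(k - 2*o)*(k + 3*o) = k^2 + k*o - 6*o^2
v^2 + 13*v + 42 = (v + 6)*(v + 7)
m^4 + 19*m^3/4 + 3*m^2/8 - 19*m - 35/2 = (m - 2)*(m + 5/4)*(m + 2)*(m + 7/2)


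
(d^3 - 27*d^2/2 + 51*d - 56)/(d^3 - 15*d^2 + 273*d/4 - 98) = 2*(d - 2)/(2*d - 7)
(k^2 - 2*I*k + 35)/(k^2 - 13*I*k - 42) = (k + 5*I)/(k - 6*I)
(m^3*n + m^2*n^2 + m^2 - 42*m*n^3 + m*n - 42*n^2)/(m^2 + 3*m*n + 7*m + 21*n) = (m^3*n + m^2*n^2 + m^2 - 42*m*n^3 + m*n - 42*n^2)/(m^2 + 3*m*n + 7*m + 21*n)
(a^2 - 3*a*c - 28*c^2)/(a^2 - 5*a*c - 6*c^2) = (-a^2 + 3*a*c + 28*c^2)/(-a^2 + 5*a*c + 6*c^2)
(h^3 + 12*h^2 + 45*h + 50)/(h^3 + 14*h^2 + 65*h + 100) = (h + 2)/(h + 4)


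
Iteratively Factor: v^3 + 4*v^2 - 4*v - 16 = (v + 4)*(v^2 - 4) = (v + 2)*(v + 4)*(v - 2)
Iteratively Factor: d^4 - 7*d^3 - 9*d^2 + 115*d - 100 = (d - 5)*(d^3 - 2*d^2 - 19*d + 20) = (d - 5)*(d + 4)*(d^2 - 6*d + 5) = (d - 5)^2*(d + 4)*(d - 1)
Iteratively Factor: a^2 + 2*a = (a)*(a + 2)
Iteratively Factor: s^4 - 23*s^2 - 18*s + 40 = (s + 4)*(s^3 - 4*s^2 - 7*s + 10) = (s - 1)*(s + 4)*(s^2 - 3*s - 10) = (s - 5)*(s - 1)*(s + 4)*(s + 2)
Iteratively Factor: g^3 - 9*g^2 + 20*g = (g)*(g^2 - 9*g + 20) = g*(g - 5)*(g - 4)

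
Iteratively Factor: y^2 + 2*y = (y)*(y + 2)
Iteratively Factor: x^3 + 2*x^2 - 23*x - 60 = (x + 3)*(x^2 - x - 20) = (x + 3)*(x + 4)*(x - 5)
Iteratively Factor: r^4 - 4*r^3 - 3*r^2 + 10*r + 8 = (r + 1)*(r^3 - 5*r^2 + 2*r + 8) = (r + 1)^2*(r^2 - 6*r + 8) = (r - 2)*(r + 1)^2*(r - 4)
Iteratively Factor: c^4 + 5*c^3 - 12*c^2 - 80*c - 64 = (c + 4)*(c^3 + c^2 - 16*c - 16) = (c + 4)^2*(c^2 - 3*c - 4) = (c - 4)*(c + 4)^2*(c + 1)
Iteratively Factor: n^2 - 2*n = (n - 2)*(n)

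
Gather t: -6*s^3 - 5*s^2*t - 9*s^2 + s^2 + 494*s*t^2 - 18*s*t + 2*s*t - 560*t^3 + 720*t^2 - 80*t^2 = -6*s^3 - 8*s^2 - 560*t^3 + t^2*(494*s + 640) + t*(-5*s^2 - 16*s)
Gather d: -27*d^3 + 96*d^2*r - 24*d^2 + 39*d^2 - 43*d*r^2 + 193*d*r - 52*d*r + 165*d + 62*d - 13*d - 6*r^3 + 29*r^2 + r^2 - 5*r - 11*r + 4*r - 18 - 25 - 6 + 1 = -27*d^3 + d^2*(96*r + 15) + d*(-43*r^2 + 141*r + 214) - 6*r^3 + 30*r^2 - 12*r - 48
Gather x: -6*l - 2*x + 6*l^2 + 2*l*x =6*l^2 - 6*l + x*(2*l - 2)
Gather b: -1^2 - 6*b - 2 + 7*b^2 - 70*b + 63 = 7*b^2 - 76*b + 60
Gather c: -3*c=-3*c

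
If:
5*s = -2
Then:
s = -2/5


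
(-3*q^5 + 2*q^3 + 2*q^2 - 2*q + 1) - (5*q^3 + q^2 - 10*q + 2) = -3*q^5 - 3*q^3 + q^2 + 8*q - 1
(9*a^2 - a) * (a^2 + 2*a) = 9*a^4 + 17*a^3 - 2*a^2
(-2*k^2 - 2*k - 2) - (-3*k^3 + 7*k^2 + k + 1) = 3*k^3 - 9*k^2 - 3*k - 3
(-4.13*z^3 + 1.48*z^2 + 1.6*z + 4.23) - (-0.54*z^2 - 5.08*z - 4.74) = -4.13*z^3 + 2.02*z^2 + 6.68*z + 8.97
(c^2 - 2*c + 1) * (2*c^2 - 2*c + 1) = 2*c^4 - 6*c^3 + 7*c^2 - 4*c + 1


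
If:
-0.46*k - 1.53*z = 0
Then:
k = -3.32608695652174*z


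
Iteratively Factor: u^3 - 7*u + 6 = (u - 1)*(u^2 + u - 6) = (u - 1)*(u + 3)*(u - 2)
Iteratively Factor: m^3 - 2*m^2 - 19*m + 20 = (m - 5)*(m^2 + 3*m - 4) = (m - 5)*(m - 1)*(m + 4)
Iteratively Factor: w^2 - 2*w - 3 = (w - 3)*(w + 1)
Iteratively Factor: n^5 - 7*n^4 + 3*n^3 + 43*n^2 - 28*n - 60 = (n - 2)*(n^4 - 5*n^3 - 7*n^2 + 29*n + 30) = (n - 2)*(n + 1)*(n^3 - 6*n^2 - n + 30) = (n - 2)*(n + 1)*(n + 2)*(n^2 - 8*n + 15) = (n - 3)*(n - 2)*(n + 1)*(n + 2)*(n - 5)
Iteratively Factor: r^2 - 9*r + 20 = (r - 4)*(r - 5)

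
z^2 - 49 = (z - 7)*(z + 7)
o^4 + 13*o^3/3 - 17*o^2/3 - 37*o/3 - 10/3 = (o - 2)*(o + 1/3)*(o + 1)*(o + 5)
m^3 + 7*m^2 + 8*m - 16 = (m - 1)*(m + 4)^2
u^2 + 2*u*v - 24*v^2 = (u - 4*v)*(u + 6*v)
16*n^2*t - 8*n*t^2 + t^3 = t*(-4*n + t)^2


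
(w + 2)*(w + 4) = w^2 + 6*w + 8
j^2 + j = j*(j + 1)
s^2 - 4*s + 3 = (s - 3)*(s - 1)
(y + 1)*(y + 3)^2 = y^3 + 7*y^2 + 15*y + 9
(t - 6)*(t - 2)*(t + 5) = t^3 - 3*t^2 - 28*t + 60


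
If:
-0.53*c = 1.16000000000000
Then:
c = -2.19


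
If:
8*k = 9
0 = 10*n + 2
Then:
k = 9/8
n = -1/5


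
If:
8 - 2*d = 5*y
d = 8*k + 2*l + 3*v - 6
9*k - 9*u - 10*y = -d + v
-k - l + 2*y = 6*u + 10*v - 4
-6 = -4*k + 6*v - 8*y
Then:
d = 4 - 5*y/2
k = 41*y/296 + 75/148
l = 587/148 - 1167*y/296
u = 455/444 - 417*y/296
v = 211*y/148 - 49/74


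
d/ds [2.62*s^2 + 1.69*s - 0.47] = 5.24*s + 1.69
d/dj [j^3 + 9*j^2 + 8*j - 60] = 3*j^2 + 18*j + 8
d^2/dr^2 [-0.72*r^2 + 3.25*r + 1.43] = -1.44000000000000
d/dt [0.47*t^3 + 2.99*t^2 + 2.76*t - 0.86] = 1.41*t^2 + 5.98*t + 2.76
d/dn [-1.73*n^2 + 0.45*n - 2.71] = 0.45 - 3.46*n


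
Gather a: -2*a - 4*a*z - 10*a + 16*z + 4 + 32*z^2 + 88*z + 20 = a*(-4*z - 12) + 32*z^2 + 104*z + 24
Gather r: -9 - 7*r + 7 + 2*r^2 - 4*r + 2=2*r^2 - 11*r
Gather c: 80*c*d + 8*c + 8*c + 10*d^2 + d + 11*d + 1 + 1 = c*(80*d + 16) + 10*d^2 + 12*d + 2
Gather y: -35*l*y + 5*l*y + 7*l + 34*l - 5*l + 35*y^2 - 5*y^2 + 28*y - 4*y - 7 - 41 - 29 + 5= 36*l + 30*y^2 + y*(24 - 30*l) - 72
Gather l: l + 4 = l + 4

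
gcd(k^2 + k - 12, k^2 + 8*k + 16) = k + 4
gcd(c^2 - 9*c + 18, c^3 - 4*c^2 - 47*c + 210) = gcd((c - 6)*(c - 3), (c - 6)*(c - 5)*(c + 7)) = c - 6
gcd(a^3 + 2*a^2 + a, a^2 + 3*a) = a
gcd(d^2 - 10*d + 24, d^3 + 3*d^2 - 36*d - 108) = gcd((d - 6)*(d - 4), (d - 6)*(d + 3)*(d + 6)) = d - 6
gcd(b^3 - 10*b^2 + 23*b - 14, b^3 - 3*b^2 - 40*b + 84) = b^2 - 9*b + 14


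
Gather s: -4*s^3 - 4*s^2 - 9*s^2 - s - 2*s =-4*s^3 - 13*s^2 - 3*s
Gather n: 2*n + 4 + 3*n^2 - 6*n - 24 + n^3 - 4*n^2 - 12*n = n^3 - n^2 - 16*n - 20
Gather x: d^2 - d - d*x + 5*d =d^2 - d*x + 4*d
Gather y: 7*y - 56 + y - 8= 8*y - 64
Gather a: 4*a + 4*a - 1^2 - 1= 8*a - 2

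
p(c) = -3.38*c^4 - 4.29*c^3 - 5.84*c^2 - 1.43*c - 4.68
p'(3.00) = -517.34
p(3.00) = -451.14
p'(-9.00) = 8917.30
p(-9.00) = -19513.62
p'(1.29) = -66.94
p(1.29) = -34.81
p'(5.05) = -2129.84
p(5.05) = -2911.61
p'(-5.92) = 2421.73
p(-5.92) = -3462.30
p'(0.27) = -5.79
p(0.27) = -5.59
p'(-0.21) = 0.58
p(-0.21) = -4.60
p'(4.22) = -1295.96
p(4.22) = -1509.05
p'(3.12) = -573.77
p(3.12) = -516.57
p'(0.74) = -22.60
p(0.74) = -11.69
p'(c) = -13.52*c^3 - 12.87*c^2 - 11.68*c - 1.43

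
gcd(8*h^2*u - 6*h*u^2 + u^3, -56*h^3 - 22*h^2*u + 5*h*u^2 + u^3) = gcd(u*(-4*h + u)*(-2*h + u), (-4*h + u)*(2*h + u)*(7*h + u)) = -4*h + u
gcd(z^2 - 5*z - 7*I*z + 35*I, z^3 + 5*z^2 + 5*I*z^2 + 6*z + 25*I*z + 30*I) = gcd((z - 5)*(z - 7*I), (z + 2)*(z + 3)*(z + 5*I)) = 1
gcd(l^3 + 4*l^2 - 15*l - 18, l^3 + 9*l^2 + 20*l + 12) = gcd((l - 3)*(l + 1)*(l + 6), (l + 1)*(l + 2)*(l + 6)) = l^2 + 7*l + 6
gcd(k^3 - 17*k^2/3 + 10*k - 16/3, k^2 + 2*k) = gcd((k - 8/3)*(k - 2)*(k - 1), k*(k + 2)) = 1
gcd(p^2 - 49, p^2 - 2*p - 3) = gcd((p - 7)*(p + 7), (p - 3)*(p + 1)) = 1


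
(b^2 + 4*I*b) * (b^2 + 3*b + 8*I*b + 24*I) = b^4 + 3*b^3 + 12*I*b^3 - 32*b^2 + 36*I*b^2 - 96*b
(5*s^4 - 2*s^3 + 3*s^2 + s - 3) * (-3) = -15*s^4 + 6*s^3 - 9*s^2 - 3*s + 9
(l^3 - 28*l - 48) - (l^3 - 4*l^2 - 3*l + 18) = 4*l^2 - 25*l - 66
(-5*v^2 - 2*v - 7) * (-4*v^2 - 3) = 20*v^4 + 8*v^3 + 43*v^2 + 6*v + 21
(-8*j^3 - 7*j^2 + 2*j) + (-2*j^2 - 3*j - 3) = -8*j^3 - 9*j^2 - j - 3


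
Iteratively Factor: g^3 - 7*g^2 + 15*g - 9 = (g - 3)*(g^2 - 4*g + 3) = (g - 3)^2*(g - 1)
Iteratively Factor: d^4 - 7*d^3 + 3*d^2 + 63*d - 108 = (d - 3)*(d^3 - 4*d^2 - 9*d + 36) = (d - 3)^2*(d^2 - d - 12) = (d - 3)^2*(d + 3)*(d - 4)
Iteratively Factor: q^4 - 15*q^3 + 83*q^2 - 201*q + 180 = (q - 3)*(q^3 - 12*q^2 + 47*q - 60) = (q - 4)*(q - 3)*(q^2 - 8*q + 15) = (q - 5)*(q - 4)*(q - 3)*(q - 3)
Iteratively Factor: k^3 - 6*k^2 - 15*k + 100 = (k + 4)*(k^2 - 10*k + 25) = (k - 5)*(k + 4)*(k - 5)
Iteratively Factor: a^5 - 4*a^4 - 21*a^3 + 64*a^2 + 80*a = (a - 4)*(a^4 - 21*a^2 - 20*a) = a*(a - 4)*(a^3 - 21*a - 20) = a*(a - 5)*(a - 4)*(a^2 + 5*a + 4) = a*(a - 5)*(a - 4)*(a + 1)*(a + 4)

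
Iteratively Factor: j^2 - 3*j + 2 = (j - 2)*(j - 1)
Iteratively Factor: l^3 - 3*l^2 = (l)*(l^2 - 3*l) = l^2*(l - 3)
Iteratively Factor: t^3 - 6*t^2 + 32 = (t + 2)*(t^2 - 8*t + 16) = (t - 4)*(t + 2)*(t - 4)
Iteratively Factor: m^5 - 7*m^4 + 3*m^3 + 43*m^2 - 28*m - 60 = (m - 5)*(m^4 - 2*m^3 - 7*m^2 + 8*m + 12) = (m - 5)*(m + 2)*(m^3 - 4*m^2 + m + 6) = (m - 5)*(m + 1)*(m + 2)*(m^2 - 5*m + 6) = (m - 5)*(m - 2)*(m + 1)*(m + 2)*(m - 3)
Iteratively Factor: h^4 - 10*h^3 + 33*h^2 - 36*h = (h)*(h^3 - 10*h^2 + 33*h - 36) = h*(h - 4)*(h^2 - 6*h + 9) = h*(h - 4)*(h - 3)*(h - 3)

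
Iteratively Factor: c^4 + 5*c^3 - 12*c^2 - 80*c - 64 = (c + 1)*(c^3 + 4*c^2 - 16*c - 64) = (c + 1)*(c + 4)*(c^2 - 16) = (c - 4)*(c + 1)*(c + 4)*(c + 4)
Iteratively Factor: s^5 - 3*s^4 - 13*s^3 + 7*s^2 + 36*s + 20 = (s + 2)*(s^4 - 5*s^3 - 3*s^2 + 13*s + 10) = (s + 1)*(s + 2)*(s^3 - 6*s^2 + 3*s + 10) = (s + 1)^2*(s + 2)*(s^2 - 7*s + 10) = (s - 2)*(s + 1)^2*(s + 2)*(s - 5)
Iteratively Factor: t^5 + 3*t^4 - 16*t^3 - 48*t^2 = (t + 4)*(t^4 - t^3 - 12*t^2) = (t + 3)*(t + 4)*(t^3 - 4*t^2) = (t - 4)*(t + 3)*(t + 4)*(t^2) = t*(t - 4)*(t + 3)*(t + 4)*(t)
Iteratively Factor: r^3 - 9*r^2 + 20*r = (r - 4)*(r^2 - 5*r) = r*(r - 4)*(r - 5)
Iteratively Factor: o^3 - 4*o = (o)*(o^2 - 4) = o*(o + 2)*(o - 2)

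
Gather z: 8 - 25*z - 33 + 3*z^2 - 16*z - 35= 3*z^2 - 41*z - 60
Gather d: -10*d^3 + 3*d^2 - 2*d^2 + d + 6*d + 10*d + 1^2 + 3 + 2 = -10*d^3 + d^2 + 17*d + 6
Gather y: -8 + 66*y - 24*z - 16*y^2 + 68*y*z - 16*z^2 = -16*y^2 + y*(68*z + 66) - 16*z^2 - 24*z - 8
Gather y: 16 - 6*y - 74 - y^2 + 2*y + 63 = -y^2 - 4*y + 5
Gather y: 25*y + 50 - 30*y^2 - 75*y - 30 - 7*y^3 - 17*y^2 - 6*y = -7*y^3 - 47*y^2 - 56*y + 20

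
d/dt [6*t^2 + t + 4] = 12*t + 1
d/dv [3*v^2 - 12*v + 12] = 6*v - 12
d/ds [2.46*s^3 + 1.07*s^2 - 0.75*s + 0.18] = 7.38*s^2 + 2.14*s - 0.75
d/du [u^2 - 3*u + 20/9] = 2*u - 3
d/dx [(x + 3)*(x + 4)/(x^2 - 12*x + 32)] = (-19*x^2 + 40*x + 368)/(x^4 - 24*x^3 + 208*x^2 - 768*x + 1024)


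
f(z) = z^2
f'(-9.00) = -18.00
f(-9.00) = 81.00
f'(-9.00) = -18.00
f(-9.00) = 81.00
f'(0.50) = 1.00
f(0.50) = 0.25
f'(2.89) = 5.78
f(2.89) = 8.35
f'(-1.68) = -3.36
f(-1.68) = 2.82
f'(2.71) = 5.42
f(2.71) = 7.34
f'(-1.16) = -2.32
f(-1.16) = 1.35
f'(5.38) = 10.76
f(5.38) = 28.94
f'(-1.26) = -2.52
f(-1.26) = 1.59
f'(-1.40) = -2.80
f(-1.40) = 1.96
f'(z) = 2*z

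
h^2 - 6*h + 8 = (h - 4)*(h - 2)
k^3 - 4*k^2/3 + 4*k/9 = k*(k - 2/3)^2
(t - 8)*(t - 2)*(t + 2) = t^3 - 8*t^2 - 4*t + 32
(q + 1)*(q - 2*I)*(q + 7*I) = q^3 + q^2 + 5*I*q^2 + 14*q + 5*I*q + 14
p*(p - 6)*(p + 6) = p^3 - 36*p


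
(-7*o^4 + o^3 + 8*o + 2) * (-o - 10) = 7*o^5 + 69*o^4 - 10*o^3 - 8*o^2 - 82*o - 20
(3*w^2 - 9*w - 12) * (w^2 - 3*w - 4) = 3*w^4 - 18*w^3 + 3*w^2 + 72*w + 48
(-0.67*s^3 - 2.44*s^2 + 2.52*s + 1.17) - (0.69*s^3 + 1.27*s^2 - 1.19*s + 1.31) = -1.36*s^3 - 3.71*s^2 + 3.71*s - 0.14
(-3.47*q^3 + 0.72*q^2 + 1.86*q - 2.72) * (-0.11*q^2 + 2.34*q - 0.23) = 0.3817*q^5 - 8.199*q^4 + 2.2783*q^3 + 4.486*q^2 - 6.7926*q + 0.6256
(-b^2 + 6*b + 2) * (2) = -2*b^2 + 12*b + 4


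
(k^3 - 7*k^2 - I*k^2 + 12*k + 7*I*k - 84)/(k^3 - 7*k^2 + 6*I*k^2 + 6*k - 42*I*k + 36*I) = (k^3 + k^2*(-7 - I) + k*(12 + 7*I) - 84)/(k^3 + k^2*(-7 + 6*I) + k*(6 - 42*I) + 36*I)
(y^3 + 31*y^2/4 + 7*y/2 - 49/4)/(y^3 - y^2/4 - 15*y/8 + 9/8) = 2*(4*y^2 + 35*y + 49)/(8*y^2 + 6*y - 9)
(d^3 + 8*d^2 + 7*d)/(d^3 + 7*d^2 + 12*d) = (d^2 + 8*d + 7)/(d^2 + 7*d + 12)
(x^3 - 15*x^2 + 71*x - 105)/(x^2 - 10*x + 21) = x - 5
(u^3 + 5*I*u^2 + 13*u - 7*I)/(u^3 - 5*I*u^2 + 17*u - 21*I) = (u^2 + 6*I*u + 7)/(u^2 - 4*I*u + 21)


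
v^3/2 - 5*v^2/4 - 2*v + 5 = (v/2 + 1)*(v - 5/2)*(v - 2)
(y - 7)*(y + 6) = y^2 - y - 42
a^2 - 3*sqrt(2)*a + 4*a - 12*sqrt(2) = (a + 4)*(a - 3*sqrt(2))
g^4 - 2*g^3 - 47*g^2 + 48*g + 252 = (g - 7)*(g - 3)*(g + 2)*(g + 6)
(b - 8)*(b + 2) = b^2 - 6*b - 16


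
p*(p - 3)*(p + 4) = p^3 + p^2 - 12*p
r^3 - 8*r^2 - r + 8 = (r - 8)*(r - 1)*(r + 1)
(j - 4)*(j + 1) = j^2 - 3*j - 4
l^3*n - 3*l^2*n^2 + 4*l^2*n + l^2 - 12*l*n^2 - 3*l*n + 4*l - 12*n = (l + 4)*(l - 3*n)*(l*n + 1)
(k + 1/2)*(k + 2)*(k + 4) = k^3 + 13*k^2/2 + 11*k + 4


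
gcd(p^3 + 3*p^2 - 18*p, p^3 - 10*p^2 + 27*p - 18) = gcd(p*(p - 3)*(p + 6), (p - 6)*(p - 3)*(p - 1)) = p - 3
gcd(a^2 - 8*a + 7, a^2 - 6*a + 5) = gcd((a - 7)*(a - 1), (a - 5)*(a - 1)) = a - 1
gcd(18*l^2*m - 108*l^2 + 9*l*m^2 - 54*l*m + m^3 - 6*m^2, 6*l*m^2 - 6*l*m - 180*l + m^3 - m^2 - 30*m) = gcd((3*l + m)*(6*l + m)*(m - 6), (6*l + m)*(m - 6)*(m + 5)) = 6*l*m - 36*l + m^2 - 6*m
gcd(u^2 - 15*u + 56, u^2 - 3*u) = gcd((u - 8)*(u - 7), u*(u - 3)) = 1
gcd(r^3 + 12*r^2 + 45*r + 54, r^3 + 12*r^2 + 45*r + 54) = r^3 + 12*r^2 + 45*r + 54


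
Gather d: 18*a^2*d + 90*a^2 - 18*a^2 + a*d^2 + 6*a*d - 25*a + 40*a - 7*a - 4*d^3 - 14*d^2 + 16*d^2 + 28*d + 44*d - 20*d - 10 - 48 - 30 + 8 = 72*a^2 + 8*a - 4*d^3 + d^2*(a + 2) + d*(18*a^2 + 6*a + 52) - 80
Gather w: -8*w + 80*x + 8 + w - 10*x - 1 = -7*w + 70*x + 7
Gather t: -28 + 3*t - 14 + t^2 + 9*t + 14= t^2 + 12*t - 28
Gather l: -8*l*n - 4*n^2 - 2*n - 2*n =-8*l*n - 4*n^2 - 4*n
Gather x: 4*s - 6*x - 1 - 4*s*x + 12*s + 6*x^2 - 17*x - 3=16*s + 6*x^2 + x*(-4*s - 23) - 4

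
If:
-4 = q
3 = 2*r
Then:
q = -4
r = 3/2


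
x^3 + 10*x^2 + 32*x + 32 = (x + 2)*(x + 4)^2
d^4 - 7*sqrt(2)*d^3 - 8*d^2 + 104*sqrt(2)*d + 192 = (d - 6*sqrt(2))*(d - 4*sqrt(2))*(d + sqrt(2))*(d + 2*sqrt(2))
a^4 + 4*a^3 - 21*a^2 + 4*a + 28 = (a - 2)^2*(a + 1)*(a + 7)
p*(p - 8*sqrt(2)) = p^2 - 8*sqrt(2)*p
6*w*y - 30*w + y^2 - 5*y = (6*w + y)*(y - 5)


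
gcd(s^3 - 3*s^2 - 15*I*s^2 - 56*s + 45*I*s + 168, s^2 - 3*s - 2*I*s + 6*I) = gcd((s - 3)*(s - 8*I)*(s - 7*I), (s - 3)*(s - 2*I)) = s - 3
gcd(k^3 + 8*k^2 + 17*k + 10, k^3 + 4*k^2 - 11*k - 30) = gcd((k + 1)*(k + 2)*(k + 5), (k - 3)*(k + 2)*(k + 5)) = k^2 + 7*k + 10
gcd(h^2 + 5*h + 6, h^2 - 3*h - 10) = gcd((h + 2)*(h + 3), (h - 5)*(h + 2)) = h + 2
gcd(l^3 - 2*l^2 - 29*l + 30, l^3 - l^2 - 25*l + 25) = l^2 + 4*l - 5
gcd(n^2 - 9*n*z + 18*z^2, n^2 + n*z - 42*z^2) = -n + 6*z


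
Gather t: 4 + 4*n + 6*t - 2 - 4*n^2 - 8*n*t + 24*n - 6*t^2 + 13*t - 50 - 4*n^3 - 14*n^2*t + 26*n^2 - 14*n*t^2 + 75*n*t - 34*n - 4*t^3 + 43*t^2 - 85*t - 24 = -4*n^3 + 22*n^2 - 6*n - 4*t^3 + t^2*(37 - 14*n) + t*(-14*n^2 + 67*n - 66) - 72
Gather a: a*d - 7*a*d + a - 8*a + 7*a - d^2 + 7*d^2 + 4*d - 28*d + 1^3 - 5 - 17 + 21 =-6*a*d + 6*d^2 - 24*d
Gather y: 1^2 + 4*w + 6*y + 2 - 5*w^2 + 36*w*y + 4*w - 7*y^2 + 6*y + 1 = -5*w^2 + 8*w - 7*y^2 + y*(36*w + 12) + 4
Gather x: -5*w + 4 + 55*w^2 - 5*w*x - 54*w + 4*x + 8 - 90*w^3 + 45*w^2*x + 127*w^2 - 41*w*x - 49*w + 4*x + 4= -90*w^3 + 182*w^2 - 108*w + x*(45*w^2 - 46*w + 8) + 16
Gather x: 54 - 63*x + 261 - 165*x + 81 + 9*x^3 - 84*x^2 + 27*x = 9*x^3 - 84*x^2 - 201*x + 396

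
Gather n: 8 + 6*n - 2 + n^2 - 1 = n^2 + 6*n + 5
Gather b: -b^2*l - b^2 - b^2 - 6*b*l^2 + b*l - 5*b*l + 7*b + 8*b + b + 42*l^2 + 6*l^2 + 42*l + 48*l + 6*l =b^2*(-l - 2) + b*(-6*l^2 - 4*l + 16) + 48*l^2 + 96*l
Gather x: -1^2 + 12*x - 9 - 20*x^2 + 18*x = -20*x^2 + 30*x - 10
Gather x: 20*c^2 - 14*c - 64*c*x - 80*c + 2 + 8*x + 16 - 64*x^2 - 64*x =20*c^2 - 94*c - 64*x^2 + x*(-64*c - 56) + 18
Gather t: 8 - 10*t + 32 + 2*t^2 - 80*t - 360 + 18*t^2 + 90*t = 20*t^2 - 320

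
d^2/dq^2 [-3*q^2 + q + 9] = -6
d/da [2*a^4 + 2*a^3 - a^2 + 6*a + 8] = 8*a^3 + 6*a^2 - 2*a + 6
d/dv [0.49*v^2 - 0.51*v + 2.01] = 0.98*v - 0.51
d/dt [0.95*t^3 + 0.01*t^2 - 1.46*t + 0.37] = 2.85*t^2 + 0.02*t - 1.46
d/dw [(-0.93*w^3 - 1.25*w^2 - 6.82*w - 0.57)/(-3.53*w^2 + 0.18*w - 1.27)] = (3.2829*w^4 - 0.3348*w^3 - 20.7563*w^2 - 0.8492*w + 8.764)/(12.4609*w^4 - 1.2708*w^3 + 8.9986*w^2 - 0.4572*w + 1.6129)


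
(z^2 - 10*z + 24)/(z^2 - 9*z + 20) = (z - 6)/(z - 5)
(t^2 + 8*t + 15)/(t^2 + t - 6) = (t + 5)/(t - 2)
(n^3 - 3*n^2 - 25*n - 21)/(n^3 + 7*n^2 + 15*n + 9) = (n - 7)/(n + 3)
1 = 1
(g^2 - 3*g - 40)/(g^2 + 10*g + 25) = (g - 8)/(g + 5)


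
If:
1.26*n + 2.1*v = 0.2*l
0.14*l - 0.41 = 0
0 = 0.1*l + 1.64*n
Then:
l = 2.93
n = -0.18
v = 0.39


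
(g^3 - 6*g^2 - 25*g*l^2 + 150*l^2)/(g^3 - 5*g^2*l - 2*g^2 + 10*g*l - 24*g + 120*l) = (g + 5*l)/(g + 4)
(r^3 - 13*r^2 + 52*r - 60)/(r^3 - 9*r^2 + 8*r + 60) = (r - 2)/(r + 2)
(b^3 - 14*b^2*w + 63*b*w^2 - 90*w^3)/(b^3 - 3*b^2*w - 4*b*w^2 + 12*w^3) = (-b^2 + 11*b*w - 30*w^2)/(-b^2 + 4*w^2)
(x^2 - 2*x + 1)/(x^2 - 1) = (x - 1)/(x + 1)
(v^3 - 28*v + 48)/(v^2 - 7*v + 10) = (v^2 + 2*v - 24)/(v - 5)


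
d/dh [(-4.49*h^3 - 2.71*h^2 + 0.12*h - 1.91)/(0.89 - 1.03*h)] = (9.2494*h^3 - 9.197*h^2 - 4.8238*h - 1.8605)/(1.0609*h^2 - 1.8334*h + 0.7921)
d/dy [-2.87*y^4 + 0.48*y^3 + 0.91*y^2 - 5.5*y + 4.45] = -11.48*y^3 + 1.44*y^2 + 1.82*y - 5.5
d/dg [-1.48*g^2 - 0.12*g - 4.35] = -2.96*g - 0.12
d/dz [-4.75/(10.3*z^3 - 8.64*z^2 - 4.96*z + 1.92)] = (146.775*z^2 - 82.08*z - 23.56)/(10.3*z^3 - 8.64*z^2 - 4.96*z + 1.92)^2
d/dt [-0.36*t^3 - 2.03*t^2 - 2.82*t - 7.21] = -1.08*t^2 - 4.06*t - 2.82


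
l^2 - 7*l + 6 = (l - 6)*(l - 1)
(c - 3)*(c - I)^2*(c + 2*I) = c^4 - 3*c^3 + 3*c^2 - 9*c - 2*I*c + 6*I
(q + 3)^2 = q^2 + 6*q + 9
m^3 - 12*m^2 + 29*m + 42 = (m - 7)*(m - 6)*(m + 1)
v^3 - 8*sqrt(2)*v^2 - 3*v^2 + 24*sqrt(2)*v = v*(v - 3)*(v - 8*sqrt(2))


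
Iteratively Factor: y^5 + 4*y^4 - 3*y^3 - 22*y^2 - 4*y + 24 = (y + 2)*(y^4 + 2*y^3 - 7*y^2 - 8*y + 12) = (y - 2)*(y + 2)*(y^3 + 4*y^2 + y - 6) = (y - 2)*(y + 2)^2*(y^2 + 2*y - 3) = (y - 2)*(y + 2)^2*(y + 3)*(y - 1)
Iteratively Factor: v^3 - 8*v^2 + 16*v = (v - 4)*(v^2 - 4*v) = v*(v - 4)*(v - 4)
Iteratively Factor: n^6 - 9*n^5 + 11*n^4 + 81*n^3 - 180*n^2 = (n + 3)*(n^5 - 12*n^4 + 47*n^3 - 60*n^2) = (n - 5)*(n + 3)*(n^4 - 7*n^3 + 12*n^2) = (n - 5)*(n - 3)*(n + 3)*(n^3 - 4*n^2) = (n - 5)*(n - 4)*(n - 3)*(n + 3)*(n^2) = n*(n - 5)*(n - 4)*(n - 3)*(n + 3)*(n)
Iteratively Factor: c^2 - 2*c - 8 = (c - 4)*(c + 2)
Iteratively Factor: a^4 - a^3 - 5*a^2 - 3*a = (a - 3)*(a^3 + 2*a^2 + a) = a*(a - 3)*(a^2 + 2*a + 1) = a*(a - 3)*(a + 1)*(a + 1)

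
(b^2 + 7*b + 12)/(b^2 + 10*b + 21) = (b + 4)/(b + 7)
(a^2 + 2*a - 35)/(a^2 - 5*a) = (a + 7)/a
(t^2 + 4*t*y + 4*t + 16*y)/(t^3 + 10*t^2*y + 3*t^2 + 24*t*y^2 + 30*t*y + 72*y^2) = (t + 4)/(t^2 + 6*t*y + 3*t + 18*y)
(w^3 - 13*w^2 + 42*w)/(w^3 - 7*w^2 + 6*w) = (w - 7)/(w - 1)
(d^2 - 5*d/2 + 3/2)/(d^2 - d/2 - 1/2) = (2*d - 3)/(2*d + 1)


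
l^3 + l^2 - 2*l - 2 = (l + 1)*(l - sqrt(2))*(l + sqrt(2))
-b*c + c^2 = c*(-b + c)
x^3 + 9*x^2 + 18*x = x*(x + 3)*(x + 6)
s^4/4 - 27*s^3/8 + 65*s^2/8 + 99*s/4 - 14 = (s/4 + 1/2)*(s - 8)*(s - 7)*(s - 1/2)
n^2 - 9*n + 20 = (n - 5)*(n - 4)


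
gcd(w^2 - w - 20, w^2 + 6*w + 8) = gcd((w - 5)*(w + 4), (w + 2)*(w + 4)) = w + 4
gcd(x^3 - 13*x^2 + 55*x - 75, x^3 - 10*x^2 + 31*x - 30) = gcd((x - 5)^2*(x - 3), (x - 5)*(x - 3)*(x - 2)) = x^2 - 8*x + 15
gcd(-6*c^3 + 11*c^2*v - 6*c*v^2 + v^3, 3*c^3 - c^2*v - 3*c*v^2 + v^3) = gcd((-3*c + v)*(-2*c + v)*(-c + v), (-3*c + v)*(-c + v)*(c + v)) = 3*c^2 - 4*c*v + v^2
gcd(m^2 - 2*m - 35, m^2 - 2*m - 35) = m^2 - 2*m - 35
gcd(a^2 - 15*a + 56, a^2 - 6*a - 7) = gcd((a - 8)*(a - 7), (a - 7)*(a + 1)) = a - 7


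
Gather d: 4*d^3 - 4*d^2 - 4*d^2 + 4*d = 4*d^3 - 8*d^2 + 4*d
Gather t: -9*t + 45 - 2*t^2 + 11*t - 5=-2*t^2 + 2*t + 40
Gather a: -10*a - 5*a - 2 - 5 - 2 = -15*a - 9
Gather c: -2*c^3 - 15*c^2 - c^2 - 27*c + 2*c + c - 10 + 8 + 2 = -2*c^3 - 16*c^2 - 24*c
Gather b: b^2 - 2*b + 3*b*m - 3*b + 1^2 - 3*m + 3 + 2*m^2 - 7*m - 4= b^2 + b*(3*m - 5) + 2*m^2 - 10*m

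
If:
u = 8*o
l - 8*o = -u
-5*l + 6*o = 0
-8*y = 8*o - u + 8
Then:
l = 0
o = 0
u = 0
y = -1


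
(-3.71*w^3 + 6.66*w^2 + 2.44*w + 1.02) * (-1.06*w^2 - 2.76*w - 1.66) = 3.9326*w^5 + 3.18*w^4 - 14.8094*w^3 - 18.8712*w^2 - 6.8656*w - 1.6932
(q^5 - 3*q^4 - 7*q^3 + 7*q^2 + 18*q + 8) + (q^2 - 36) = q^5 - 3*q^4 - 7*q^3 + 8*q^2 + 18*q - 28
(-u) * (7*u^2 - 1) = -7*u^3 + u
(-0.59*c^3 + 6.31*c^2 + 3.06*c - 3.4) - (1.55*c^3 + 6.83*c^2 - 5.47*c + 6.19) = -2.14*c^3 - 0.52*c^2 + 8.53*c - 9.59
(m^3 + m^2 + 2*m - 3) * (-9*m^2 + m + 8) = -9*m^5 - 8*m^4 - 9*m^3 + 37*m^2 + 13*m - 24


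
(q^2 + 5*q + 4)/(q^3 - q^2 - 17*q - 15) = (q + 4)/(q^2 - 2*q - 15)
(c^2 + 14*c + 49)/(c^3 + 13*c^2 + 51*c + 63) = (c + 7)/(c^2 + 6*c + 9)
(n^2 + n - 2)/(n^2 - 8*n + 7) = (n + 2)/(n - 7)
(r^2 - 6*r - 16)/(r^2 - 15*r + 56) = (r + 2)/(r - 7)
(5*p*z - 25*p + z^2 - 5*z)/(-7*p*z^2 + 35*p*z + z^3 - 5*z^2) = (5*p + z)/(z*(-7*p + z))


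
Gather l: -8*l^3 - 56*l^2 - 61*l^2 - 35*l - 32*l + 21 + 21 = -8*l^3 - 117*l^2 - 67*l + 42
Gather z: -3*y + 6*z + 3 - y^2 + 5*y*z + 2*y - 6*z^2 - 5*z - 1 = -y^2 - y - 6*z^2 + z*(5*y + 1) + 2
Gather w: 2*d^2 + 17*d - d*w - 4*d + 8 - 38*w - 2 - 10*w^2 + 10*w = 2*d^2 + 13*d - 10*w^2 + w*(-d - 28) + 6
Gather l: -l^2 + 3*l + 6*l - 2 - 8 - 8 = -l^2 + 9*l - 18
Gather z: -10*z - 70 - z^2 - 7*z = -z^2 - 17*z - 70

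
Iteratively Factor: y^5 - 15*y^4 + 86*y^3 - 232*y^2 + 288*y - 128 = (y - 4)*(y^4 - 11*y^3 + 42*y^2 - 64*y + 32) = (y - 4)*(y - 1)*(y^3 - 10*y^2 + 32*y - 32) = (y - 4)^2*(y - 1)*(y^2 - 6*y + 8) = (y - 4)^3*(y - 1)*(y - 2)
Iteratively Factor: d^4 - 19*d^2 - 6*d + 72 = (d + 3)*(d^3 - 3*d^2 - 10*d + 24) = (d + 3)^2*(d^2 - 6*d + 8) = (d - 4)*(d + 3)^2*(d - 2)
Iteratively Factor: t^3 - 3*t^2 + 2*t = (t - 1)*(t^2 - 2*t) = (t - 2)*(t - 1)*(t)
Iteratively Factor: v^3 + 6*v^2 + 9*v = (v)*(v^2 + 6*v + 9) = v*(v + 3)*(v + 3)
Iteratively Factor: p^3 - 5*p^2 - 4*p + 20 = (p + 2)*(p^2 - 7*p + 10) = (p - 2)*(p + 2)*(p - 5)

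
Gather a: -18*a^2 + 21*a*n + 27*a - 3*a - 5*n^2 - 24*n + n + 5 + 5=-18*a^2 + a*(21*n + 24) - 5*n^2 - 23*n + 10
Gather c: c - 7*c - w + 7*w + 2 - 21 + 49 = -6*c + 6*w + 30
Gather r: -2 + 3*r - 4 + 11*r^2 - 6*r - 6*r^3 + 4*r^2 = -6*r^3 + 15*r^2 - 3*r - 6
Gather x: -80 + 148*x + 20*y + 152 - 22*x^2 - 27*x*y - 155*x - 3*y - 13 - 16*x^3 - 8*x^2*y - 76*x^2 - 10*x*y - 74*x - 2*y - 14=-16*x^3 + x^2*(-8*y - 98) + x*(-37*y - 81) + 15*y + 45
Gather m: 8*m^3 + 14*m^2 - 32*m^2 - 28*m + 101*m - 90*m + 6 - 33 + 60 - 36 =8*m^3 - 18*m^2 - 17*m - 3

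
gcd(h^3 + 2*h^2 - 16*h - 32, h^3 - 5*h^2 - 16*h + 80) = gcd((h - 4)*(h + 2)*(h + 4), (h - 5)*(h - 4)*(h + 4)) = h^2 - 16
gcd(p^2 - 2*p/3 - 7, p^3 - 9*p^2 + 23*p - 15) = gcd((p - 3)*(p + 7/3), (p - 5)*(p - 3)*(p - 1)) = p - 3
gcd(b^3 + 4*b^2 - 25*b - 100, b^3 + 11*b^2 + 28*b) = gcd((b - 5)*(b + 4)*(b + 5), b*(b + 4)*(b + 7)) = b + 4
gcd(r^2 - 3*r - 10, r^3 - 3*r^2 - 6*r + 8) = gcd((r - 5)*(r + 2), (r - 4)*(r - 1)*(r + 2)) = r + 2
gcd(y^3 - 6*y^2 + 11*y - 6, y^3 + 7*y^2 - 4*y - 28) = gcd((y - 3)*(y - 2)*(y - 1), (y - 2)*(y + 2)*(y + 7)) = y - 2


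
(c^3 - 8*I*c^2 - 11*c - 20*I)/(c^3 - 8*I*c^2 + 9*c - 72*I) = (c^3 - 8*I*c^2 - 11*c - 20*I)/(c^3 - 8*I*c^2 + 9*c - 72*I)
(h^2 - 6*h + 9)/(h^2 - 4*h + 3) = (h - 3)/(h - 1)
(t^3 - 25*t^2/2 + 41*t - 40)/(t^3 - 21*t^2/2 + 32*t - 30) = (t - 8)/(t - 6)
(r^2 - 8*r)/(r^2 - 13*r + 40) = r/(r - 5)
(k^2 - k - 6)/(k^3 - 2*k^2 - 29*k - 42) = (k - 3)/(k^2 - 4*k - 21)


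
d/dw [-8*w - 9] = -8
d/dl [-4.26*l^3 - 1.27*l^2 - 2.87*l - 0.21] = -12.78*l^2 - 2.54*l - 2.87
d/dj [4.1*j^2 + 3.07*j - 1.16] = 8.2*j + 3.07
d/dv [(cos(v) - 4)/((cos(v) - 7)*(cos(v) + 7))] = (cos(v)^2 - 8*cos(v) + 49)*sin(v)/((cos(v) - 7)^2*(cos(v) + 7)^2)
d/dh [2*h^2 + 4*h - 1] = 4*h + 4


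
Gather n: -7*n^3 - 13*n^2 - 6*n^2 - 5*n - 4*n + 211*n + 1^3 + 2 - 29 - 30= -7*n^3 - 19*n^2 + 202*n - 56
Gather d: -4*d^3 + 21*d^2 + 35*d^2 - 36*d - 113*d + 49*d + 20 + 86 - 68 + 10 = -4*d^3 + 56*d^2 - 100*d + 48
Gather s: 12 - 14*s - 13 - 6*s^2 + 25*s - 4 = -6*s^2 + 11*s - 5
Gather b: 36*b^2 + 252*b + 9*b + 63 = 36*b^2 + 261*b + 63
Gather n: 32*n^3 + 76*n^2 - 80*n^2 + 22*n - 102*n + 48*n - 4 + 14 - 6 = 32*n^3 - 4*n^2 - 32*n + 4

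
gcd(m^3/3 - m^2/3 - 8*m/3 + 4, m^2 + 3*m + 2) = 1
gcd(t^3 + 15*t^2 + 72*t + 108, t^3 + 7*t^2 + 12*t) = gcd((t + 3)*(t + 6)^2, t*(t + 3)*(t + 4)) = t + 3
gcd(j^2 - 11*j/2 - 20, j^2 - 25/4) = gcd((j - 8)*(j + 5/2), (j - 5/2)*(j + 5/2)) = j + 5/2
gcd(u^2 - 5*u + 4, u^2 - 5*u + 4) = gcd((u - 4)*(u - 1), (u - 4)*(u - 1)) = u^2 - 5*u + 4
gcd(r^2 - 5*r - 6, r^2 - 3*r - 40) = 1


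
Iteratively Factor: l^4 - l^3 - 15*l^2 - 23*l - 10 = (l + 1)*(l^3 - 2*l^2 - 13*l - 10) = (l + 1)^2*(l^2 - 3*l - 10) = (l - 5)*(l + 1)^2*(l + 2)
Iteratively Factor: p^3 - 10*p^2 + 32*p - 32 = (p - 4)*(p^2 - 6*p + 8) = (p - 4)^2*(p - 2)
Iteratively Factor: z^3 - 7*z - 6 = (z + 1)*(z^2 - z - 6) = (z + 1)*(z + 2)*(z - 3)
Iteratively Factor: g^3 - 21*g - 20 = (g + 1)*(g^2 - g - 20) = (g + 1)*(g + 4)*(g - 5)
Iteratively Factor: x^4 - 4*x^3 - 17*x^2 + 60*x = (x - 3)*(x^3 - x^2 - 20*x) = (x - 3)*(x + 4)*(x^2 - 5*x) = x*(x - 3)*(x + 4)*(x - 5)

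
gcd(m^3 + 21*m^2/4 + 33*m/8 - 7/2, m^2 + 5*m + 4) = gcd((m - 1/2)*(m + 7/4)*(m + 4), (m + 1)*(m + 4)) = m + 4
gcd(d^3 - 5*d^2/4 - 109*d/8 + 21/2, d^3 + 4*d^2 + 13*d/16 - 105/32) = d^2 + 11*d/4 - 21/8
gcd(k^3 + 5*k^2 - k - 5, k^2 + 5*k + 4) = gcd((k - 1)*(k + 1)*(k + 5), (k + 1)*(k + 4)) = k + 1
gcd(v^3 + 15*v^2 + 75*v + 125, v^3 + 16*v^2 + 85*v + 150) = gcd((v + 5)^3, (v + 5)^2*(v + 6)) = v^2 + 10*v + 25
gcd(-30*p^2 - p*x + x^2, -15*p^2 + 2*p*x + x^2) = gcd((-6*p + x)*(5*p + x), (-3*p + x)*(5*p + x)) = 5*p + x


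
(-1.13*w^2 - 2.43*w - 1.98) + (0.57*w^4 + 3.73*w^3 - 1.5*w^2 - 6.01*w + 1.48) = 0.57*w^4 + 3.73*w^3 - 2.63*w^2 - 8.44*w - 0.5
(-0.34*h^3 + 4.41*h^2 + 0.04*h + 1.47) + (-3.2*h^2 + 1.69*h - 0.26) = -0.34*h^3 + 1.21*h^2 + 1.73*h + 1.21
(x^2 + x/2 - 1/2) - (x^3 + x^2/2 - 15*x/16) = -x^3 + x^2/2 + 23*x/16 - 1/2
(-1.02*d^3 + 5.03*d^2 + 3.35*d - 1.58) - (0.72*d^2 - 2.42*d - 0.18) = -1.02*d^3 + 4.31*d^2 + 5.77*d - 1.4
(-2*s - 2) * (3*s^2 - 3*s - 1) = -6*s^3 + 8*s + 2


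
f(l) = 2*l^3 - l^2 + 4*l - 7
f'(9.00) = 472.00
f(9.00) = 1406.00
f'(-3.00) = 64.00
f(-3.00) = -82.00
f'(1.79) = 19.64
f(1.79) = 8.43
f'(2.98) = 51.32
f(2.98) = 48.97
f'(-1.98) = 31.48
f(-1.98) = -34.37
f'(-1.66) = 23.85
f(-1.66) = -25.54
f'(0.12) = 3.85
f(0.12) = -6.53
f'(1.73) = 18.50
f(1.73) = 7.28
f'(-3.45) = 82.32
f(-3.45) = -114.83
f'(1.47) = 14.03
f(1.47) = 3.07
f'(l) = 6*l^2 - 2*l + 4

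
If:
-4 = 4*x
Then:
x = -1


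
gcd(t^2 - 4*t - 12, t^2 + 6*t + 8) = t + 2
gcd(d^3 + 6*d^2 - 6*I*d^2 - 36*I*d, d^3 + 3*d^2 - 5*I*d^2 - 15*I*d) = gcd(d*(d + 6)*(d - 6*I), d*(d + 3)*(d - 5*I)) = d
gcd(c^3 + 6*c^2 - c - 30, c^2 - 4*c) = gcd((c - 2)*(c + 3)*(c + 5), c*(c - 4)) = 1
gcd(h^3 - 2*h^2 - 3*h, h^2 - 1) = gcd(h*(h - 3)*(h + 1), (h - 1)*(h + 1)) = h + 1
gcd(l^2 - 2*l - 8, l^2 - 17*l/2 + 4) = 1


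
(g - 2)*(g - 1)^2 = g^3 - 4*g^2 + 5*g - 2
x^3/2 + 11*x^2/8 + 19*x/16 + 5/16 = (x/2 + 1/4)*(x + 1)*(x + 5/4)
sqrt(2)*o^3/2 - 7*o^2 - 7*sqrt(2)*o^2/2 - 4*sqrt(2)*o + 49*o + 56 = (o - 8)*(o - 7*sqrt(2))*(sqrt(2)*o/2 + sqrt(2)/2)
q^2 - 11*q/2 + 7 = (q - 7/2)*(q - 2)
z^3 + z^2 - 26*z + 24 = (z - 4)*(z - 1)*(z + 6)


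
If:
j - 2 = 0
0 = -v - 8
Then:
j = 2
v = -8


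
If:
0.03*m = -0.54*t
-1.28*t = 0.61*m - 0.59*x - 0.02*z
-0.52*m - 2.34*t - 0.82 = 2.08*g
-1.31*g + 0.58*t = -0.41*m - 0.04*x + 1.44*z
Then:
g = -0.409514823884441*z - 0.247500335785517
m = 2.18407906071702*z - 0.782562311708014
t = 0.0434756839837786 - 0.12133772559539*z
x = 1.96097616656827*z - 0.714769719733309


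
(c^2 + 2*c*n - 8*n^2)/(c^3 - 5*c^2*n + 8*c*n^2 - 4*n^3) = (c + 4*n)/(c^2 - 3*c*n + 2*n^2)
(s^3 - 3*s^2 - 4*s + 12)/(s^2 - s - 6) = s - 2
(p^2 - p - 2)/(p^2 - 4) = (p + 1)/(p + 2)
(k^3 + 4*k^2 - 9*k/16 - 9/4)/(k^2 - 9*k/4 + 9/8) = (4*k^2 + 19*k + 12)/(2*(2*k - 3))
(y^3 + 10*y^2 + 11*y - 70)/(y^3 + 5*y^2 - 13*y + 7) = (y^2 + 3*y - 10)/(y^2 - 2*y + 1)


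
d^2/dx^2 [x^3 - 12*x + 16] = 6*x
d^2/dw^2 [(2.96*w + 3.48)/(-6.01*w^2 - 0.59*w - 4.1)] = (-(2.96*w + 3.48)*(12.02*w + 0.59)*(24.04*w + 1.18) + (106.7376*w + 45.3224)*(6.01*w^2 + 0.59*w + 4.1))/(6.01*w^2 + 0.59*w + 4.1)^3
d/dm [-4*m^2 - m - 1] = -8*m - 1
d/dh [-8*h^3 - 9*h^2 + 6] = 6*h*(-4*h - 3)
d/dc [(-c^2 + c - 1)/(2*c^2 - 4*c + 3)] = (2*c^2 - 2*c - 1)/(4*c^4 - 16*c^3 + 28*c^2 - 24*c + 9)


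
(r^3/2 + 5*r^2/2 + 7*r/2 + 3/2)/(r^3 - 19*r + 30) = (r^3 + 5*r^2 + 7*r + 3)/(2*(r^3 - 19*r + 30))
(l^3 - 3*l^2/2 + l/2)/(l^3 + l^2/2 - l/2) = (l - 1)/(l + 1)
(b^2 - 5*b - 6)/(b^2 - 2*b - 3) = (b - 6)/(b - 3)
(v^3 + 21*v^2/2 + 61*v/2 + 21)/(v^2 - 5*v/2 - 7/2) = (2*v^2 + 19*v + 42)/(2*v - 7)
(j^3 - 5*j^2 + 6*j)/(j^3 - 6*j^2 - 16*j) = (-j^2 + 5*j - 6)/(-j^2 + 6*j + 16)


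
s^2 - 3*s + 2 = (s - 2)*(s - 1)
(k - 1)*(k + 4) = k^2 + 3*k - 4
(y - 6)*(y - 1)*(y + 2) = y^3 - 5*y^2 - 8*y + 12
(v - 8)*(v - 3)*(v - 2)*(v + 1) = v^4 - 12*v^3 + 33*v^2 - 2*v - 48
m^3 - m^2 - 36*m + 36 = (m - 6)*(m - 1)*(m + 6)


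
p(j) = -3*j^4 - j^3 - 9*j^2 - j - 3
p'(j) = -12*j^3 - 3*j^2 - 18*j - 1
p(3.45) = -579.64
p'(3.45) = -591.57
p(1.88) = -80.81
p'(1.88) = -125.18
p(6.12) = -4783.93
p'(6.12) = -2974.17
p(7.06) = -8263.70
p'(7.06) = -4500.36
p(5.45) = -3084.37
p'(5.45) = -2130.75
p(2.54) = -204.86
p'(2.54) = -262.72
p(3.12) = -408.38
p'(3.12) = -450.82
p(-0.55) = -5.28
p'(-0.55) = 9.99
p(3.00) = -357.00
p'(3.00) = -406.00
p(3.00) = -357.00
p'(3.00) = -406.00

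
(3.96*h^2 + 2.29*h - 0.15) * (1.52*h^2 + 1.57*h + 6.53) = 6.0192*h^4 + 9.698*h^3 + 29.2261*h^2 + 14.7182*h - 0.9795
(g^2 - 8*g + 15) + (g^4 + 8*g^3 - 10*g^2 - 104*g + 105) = g^4 + 8*g^3 - 9*g^2 - 112*g + 120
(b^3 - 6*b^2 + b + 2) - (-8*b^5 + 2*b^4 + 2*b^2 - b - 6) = 8*b^5 - 2*b^4 + b^3 - 8*b^2 + 2*b + 8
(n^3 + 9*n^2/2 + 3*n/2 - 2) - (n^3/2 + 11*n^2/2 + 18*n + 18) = n^3/2 - n^2 - 33*n/2 - 20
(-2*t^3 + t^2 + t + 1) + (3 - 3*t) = -2*t^3 + t^2 - 2*t + 4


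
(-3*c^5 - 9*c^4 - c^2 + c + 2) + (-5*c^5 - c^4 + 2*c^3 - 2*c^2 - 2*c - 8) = -8*c^5 - 10*c^4 + 2*c^3 - 3*c^2 - c - 6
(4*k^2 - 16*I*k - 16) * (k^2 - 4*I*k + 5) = 4*k^4 - 32*I*k^3 - 60*k^2 - 16*I*k - 80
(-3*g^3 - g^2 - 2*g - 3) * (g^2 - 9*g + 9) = -3*g^5 + 26*g^4 - 20*g^3 + 6*g^2 + 9*g - 27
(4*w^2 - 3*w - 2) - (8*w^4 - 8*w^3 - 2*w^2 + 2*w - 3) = -8*w^4 + 8*w^3 + 6*w^2 - 5*w + 1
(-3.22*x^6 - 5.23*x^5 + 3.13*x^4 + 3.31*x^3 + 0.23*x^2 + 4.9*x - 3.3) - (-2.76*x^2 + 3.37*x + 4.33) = -3.22*x^6 - 5.23*x^5 + 3.13*x^4 + 3.31*x^3 + 2.99*x^2 + 1.53*x - 7.63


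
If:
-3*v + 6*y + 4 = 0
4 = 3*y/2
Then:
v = 20/3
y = 8/3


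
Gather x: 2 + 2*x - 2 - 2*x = 0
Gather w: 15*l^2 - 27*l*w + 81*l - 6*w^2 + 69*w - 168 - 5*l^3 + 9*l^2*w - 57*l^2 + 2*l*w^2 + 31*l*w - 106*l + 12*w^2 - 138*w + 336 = -5*l^3 - 42*l^2 - 25*l + w^2*(2*l + 6) + w*(9*l^2 + 4*l - 69) + 168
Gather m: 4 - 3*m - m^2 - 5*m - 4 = -m^2 - 8*m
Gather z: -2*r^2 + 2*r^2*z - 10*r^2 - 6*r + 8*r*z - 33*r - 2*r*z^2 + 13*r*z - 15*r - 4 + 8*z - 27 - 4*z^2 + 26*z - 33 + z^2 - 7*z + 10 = -12*r^2 - 54*r + z^2*(-2*r - 3) + z*(2*r^2 + 21*r + 27) - 54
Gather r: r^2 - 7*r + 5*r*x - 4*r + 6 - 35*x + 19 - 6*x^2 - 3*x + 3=r^2 + r*(5*x - 11) - 6*x^2 - 38*x + 28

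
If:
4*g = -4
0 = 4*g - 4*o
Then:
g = -1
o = -1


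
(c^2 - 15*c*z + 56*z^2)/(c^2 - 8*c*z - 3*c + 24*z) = (c - 7*z)/(c - 3)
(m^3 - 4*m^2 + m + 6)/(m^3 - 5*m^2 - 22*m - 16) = (m^2 - 5*m + 6)/(m^2 - 6*m - 16)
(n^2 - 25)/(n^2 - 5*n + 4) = (n^2 - 25)/(n^2 - 5*n + 4)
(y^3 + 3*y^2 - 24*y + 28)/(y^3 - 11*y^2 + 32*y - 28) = (y + 7)/(y - 7)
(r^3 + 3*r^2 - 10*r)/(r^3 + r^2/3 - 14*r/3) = 3*(r + 5)/(3*r + 7)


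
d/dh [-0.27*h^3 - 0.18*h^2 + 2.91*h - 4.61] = -0.81*h^2 - 0.36*h + 2.91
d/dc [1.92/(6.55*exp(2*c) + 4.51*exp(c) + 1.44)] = (-25.152*exp(c) - 8.6592)*exp(c)/(6.55*exp(2*c) + 4.51*exp(c) + 1.44)^2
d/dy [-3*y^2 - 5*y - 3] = -6*y - 5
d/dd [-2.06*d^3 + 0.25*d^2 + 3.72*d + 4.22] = -6.18*d^2 + 0.5*d + 3.72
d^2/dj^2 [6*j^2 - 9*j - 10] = 12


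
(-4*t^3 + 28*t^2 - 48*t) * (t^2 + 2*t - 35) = -4*t^5 + 20*t^4 + 148*t^3 - 1076*t^2 + 1680*t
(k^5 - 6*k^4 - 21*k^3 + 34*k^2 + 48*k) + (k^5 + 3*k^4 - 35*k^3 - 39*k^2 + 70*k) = 2*k^5 - 3*k^4 - 56*k^3 - 5*k^2 + 118*k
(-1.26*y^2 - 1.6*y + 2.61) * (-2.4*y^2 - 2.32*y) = 3.024*y^4 + 6.7632*y^3 - 2.552*y^2 - 6.0552*y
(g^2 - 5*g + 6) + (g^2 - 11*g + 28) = 2*g^2 - 16*g + 34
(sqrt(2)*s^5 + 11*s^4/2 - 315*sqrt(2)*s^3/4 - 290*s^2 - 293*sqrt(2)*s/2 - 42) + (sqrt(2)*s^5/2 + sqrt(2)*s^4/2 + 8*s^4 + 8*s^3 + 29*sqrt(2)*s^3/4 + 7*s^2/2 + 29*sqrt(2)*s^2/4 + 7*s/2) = 3*sqrt(2)*s^5/2 + sqrt(2)*s^4/2 + 27*s^4/2 - 143*sqrt(2)*s^3/2 + 8*s^3 - 573*s^2/2 + 29*sqrt(2)*s^2/4 - 293*sqrt(2)*s/2 + 7*s/2 - 42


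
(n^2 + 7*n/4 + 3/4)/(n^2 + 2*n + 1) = (n + 3/4)/(n + 1)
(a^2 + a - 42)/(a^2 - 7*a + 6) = (a + 7)/(a - 1)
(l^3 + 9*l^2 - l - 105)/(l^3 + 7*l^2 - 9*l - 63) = (l + 5)/(l + 3)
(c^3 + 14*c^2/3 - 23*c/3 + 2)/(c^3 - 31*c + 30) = (c - 1/3)/(c - 5)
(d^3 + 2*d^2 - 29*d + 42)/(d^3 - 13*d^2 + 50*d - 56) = (d^2 + 4*d - 21)/(d^2 - 11*d + 28)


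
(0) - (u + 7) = -u - 7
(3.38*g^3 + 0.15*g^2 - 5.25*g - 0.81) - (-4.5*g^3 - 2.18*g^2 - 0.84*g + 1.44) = 7.88*g^3 + 2.33*g^2 - 4.41*g - 2.25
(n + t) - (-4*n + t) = 5*n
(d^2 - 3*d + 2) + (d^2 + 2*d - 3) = 2*d^2 - d - 1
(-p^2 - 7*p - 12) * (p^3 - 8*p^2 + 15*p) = -p^5 + p^4 + 29*p^3 - 9*p^2 - 180*p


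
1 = 1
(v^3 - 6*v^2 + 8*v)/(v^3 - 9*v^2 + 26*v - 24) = v/(v - 3)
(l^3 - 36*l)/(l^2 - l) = (l^2 - 36)/(l - 1)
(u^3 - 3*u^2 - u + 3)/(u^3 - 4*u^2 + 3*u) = (u + 1)/u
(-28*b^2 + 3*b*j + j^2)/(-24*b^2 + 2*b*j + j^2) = (7*b + j)/(6*b + j)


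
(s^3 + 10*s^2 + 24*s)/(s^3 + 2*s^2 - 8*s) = (s + 6)/(s - 2)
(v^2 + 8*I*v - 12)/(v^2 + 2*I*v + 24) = (v + 2*I)/(v - 4*I)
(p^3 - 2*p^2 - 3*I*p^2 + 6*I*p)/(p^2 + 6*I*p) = (p^2 - 2*p - 3*I*p + 6*I)/(p + 6*I)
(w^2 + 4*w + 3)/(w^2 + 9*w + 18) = (w + 1)/(w + 6)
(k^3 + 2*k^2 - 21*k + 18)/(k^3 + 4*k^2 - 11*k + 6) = (k - 3)/(k - 1)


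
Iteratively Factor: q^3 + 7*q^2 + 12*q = (q)*(q^2 + 7*q + 12) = q*(q + 3)*(q + 4)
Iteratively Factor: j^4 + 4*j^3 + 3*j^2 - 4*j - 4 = (j + 2)*(j^3 + 2*j^2 - j - 2) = (j + 2)^2*(j^2 - 1) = (j - 1)*(j + 2)^2*(j + 1)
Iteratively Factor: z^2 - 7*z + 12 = (z - 3)*(z - 4)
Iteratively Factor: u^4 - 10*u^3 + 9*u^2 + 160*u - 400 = (u - 5)*(u^3 - 5*u^2 - 16*u + 80) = (u - 5)^2*(u^2 - 16) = (u - 5)^2*(u - 4)*(u + 4)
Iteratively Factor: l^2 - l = (l)*(l - 1)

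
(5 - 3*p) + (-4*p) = 5 - 7*p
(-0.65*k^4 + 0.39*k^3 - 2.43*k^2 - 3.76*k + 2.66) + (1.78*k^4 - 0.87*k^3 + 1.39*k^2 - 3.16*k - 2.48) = 1.13*k^4 - 0.48*k^3 - 1.04*k^2 - 6.92*k + 0.18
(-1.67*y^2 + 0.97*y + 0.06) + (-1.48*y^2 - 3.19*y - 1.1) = -3.15*y^2 - 2.22*y - 1.04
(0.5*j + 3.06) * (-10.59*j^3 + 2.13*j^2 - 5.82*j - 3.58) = -5.295*j^4 - 31.3404*j^3 + 3.6078*j^2 - 19.5992*j - 10.9548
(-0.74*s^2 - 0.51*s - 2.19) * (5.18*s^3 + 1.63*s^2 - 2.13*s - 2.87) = -3.8332*s^5 - 3.848*s^4 - 10.5993*s^3 - 0.359599999999999*s^2 + 6.1284*s + 6.2853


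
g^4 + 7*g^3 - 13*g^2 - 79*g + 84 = (g - 3)*(g - 1)*(g + 4)*(g + 7)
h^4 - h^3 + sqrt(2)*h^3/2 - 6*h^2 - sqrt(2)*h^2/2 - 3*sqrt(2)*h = h*(h - 3)*(h + 2)*(h + sqrt(2)/2)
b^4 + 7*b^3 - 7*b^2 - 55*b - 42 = (b - 3)*(b + 1)*(b + 2)*(b + 7)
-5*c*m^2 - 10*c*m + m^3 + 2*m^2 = m*(-5*c + m)*(m + 2)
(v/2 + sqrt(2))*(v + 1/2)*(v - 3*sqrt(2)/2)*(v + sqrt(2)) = v^4/2 + v^3/4 + 3*sqrt(2)*v^3/4 - 5*v^2/2 + 3*sqrt(2)*v^2/8 - 3*sqrt(2)*v - 5*v/4 - 3*sqrt(2)/2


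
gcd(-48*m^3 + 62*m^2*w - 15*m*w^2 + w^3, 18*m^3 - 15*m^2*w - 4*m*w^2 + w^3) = 6*m^2 - 7*m*w + w^2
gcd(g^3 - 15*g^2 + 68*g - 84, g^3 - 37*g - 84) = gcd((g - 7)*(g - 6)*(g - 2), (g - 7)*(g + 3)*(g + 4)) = g - 7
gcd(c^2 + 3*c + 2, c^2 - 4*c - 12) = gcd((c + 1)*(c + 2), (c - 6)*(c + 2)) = c + 2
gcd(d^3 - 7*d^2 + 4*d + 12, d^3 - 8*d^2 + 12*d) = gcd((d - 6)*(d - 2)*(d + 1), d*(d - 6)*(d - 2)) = d^2 - 8*d + 12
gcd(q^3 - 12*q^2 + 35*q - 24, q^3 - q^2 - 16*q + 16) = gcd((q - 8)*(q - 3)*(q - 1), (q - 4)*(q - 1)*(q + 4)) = q - 1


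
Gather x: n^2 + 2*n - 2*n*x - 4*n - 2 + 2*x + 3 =n^2 - 2*n + x*(2 - 2*n) + 1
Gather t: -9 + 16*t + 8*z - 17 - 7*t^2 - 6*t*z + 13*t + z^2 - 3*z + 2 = -7*t^2 + t*(29 - 6*z) + z^2 + 5*z - 24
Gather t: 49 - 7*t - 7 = 42 - 7*t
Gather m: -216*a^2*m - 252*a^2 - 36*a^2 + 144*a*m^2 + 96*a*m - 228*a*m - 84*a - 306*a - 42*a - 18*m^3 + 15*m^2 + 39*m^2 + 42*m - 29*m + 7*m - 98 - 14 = -288*a^2 - 432*a - 18*m^3 + m^2*(144*a + 54) + m*(-216*a^2 - 132*a + 20) - 112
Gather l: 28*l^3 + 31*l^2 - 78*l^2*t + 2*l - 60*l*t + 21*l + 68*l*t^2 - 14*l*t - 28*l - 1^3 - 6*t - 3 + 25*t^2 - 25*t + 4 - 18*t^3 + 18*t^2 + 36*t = 28*l^3 + l^2*(31 - 78*t) + l*(68*t^2 - 74*t - 5) - 18*t^3 + 43*t^2 + 5*t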